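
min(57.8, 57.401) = 57.401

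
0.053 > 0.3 False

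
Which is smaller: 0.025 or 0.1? 0.025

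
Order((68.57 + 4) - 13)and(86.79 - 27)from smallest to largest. ((68.57 + 4) - 13), (86.79 - 27)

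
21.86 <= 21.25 False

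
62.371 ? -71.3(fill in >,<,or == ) >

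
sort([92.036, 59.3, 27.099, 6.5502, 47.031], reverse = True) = [92.036, 59.3, 47.031, 27.099, 6.5502]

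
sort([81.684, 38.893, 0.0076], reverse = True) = [81.684, 38.893, 0.0076]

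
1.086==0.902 False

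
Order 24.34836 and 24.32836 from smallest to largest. 24.32836, 24.34836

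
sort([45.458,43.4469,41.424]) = [41.424,43.4469,45.458]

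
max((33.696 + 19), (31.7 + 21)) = 52.7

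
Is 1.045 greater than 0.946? Yes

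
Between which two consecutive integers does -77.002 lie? -78 and -77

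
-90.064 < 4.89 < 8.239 True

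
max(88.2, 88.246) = 88.246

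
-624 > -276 False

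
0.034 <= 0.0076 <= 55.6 False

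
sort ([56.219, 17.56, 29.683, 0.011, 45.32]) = [0.011, 17.56, 29.683, 45.32, 56.219]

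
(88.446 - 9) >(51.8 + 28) False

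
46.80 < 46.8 False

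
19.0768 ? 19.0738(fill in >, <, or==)>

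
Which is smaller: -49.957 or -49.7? -49.957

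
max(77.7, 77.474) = 77.7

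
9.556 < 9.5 False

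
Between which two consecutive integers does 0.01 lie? 0 and 1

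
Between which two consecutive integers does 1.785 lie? 1 and 2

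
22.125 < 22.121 False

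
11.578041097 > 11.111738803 True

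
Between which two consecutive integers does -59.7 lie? -60 and -59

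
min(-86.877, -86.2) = -86.877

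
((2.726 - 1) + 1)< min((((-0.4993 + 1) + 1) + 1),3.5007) False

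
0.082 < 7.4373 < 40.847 True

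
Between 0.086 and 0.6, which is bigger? 0.6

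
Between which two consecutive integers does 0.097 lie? 0 and 1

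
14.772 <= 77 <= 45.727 False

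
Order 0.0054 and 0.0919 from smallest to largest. 0.0054,0.0919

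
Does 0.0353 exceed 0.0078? Yes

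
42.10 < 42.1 False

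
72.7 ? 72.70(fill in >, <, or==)==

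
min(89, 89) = 89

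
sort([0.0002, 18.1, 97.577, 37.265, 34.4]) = [0.0002, 18.1, 34.4, 37.265, 97.577]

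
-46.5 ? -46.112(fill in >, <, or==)<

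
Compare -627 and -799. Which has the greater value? -627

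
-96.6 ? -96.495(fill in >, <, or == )<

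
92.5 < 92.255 False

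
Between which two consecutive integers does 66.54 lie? 66 and 67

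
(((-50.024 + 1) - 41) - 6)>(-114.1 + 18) True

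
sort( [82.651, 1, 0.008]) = [0.008, 1, 82.651]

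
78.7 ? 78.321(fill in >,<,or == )>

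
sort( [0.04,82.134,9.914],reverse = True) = [82.134,9.914,0.04]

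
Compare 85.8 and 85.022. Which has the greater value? 85.8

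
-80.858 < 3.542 True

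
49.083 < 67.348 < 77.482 True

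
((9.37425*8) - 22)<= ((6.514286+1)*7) False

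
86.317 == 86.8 False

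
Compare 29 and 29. They are equal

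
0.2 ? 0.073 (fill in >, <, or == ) >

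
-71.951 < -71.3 True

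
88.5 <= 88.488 False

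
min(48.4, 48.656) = 48.4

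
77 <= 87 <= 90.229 True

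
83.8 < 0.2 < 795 False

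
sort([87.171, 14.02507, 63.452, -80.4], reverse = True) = [87.171, 63.452, 14.02507, -80.4]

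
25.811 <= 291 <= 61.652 False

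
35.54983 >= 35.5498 True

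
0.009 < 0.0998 True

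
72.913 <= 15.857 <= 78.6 False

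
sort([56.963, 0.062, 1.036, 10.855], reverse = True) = [56.963, 10.855, 1.036, 0.062]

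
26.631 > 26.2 True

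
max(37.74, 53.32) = 53.32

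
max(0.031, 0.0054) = 0.031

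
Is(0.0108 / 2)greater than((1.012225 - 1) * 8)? No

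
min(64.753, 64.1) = 64.1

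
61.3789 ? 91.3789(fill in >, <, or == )<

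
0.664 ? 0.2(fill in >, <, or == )>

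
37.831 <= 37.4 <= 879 False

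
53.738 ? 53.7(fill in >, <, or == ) >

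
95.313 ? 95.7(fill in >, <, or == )<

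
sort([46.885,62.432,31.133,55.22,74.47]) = [31.133,46.885,55.22,62.432,74.47]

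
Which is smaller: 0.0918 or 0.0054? 0.0054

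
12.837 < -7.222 False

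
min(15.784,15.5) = 15.5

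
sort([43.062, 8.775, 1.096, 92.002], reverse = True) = [92.002, 43.062, 8.775, 1.096]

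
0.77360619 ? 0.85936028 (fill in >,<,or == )<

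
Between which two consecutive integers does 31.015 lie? 31 and 32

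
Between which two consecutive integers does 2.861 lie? 2 and 3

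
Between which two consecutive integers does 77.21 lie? 77 and 78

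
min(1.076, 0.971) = 0.971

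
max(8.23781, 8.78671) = 8.78671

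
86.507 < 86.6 True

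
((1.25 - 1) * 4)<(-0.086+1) False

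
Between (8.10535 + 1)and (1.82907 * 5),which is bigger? (1.82907 * 5)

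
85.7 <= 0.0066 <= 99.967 False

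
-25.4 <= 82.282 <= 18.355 False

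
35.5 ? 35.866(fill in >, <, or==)<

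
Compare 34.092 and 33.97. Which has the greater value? 34.092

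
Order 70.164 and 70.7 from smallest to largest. 70.164, 70.7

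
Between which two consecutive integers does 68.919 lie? 68 and 69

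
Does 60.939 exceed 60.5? Yes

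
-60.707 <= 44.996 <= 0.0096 False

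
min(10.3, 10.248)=10.248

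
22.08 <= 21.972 False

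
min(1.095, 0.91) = 0.91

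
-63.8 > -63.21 False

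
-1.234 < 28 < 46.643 True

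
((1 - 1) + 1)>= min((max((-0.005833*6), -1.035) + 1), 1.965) True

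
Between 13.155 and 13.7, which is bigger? 13.7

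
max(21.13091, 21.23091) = 21.23091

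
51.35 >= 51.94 False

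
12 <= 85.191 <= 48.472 False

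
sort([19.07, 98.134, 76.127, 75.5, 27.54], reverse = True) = [98.134, 76.127, 75.5, 27.54, 19.07]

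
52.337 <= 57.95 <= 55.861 False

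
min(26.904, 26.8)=26.8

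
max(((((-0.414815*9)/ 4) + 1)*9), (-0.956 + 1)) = 0.59999625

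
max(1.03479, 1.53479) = 1.53479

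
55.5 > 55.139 True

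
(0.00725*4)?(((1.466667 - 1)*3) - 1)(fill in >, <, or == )<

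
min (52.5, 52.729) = 52.5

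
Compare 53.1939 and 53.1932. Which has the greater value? 53.1939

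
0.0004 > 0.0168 False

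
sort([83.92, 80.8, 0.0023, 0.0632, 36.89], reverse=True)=[83.92, 80.8, 36.89, 0.0632, 0.0023]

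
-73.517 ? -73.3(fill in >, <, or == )<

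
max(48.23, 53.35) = 53.35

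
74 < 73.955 False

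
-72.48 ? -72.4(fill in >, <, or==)<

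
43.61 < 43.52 False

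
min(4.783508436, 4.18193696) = 4.18193696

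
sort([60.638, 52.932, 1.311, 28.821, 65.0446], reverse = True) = [65.0446, 60.638, 52.932, 28.821, 1.311]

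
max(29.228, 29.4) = 29.4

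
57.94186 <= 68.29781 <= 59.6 False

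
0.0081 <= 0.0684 True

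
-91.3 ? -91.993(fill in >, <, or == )>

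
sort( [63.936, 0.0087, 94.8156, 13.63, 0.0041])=[0.0041, 0.0087, 13.63, 63.936, 94.8156]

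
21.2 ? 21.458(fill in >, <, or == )<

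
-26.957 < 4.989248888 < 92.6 True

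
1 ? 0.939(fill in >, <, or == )>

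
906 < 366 False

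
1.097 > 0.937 True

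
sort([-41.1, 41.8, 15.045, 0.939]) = [-41.1, 0.939, 15.045, 41.8]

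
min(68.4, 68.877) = 68.4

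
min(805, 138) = 138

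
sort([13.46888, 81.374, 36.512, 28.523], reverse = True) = [81.374, 36.512, 28.523, 13.46888]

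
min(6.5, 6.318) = 6.318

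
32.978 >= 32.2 True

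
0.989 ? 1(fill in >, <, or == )<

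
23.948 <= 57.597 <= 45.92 False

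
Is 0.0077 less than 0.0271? Yes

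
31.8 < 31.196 False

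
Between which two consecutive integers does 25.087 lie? 25 and 26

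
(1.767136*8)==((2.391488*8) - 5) False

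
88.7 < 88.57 False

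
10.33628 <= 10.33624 False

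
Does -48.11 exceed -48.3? Yes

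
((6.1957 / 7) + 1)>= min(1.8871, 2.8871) False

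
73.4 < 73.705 True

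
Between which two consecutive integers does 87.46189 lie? 87 and 88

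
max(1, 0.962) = 1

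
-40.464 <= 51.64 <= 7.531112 False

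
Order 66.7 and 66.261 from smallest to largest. 66.261, 66.7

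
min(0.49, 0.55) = 0.49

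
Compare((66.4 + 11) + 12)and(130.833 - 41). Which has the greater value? (130.833 - 41)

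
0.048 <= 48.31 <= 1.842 False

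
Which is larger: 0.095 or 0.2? 0.2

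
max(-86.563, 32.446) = 32.446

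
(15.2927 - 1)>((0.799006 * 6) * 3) False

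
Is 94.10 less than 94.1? No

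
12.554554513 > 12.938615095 False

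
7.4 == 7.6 False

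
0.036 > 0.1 False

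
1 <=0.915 False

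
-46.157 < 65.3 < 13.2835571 False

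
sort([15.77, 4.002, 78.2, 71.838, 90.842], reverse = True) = [90.842, 78.2, 71.838, 15.77, 4.002]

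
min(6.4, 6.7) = 6.4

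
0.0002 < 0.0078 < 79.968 True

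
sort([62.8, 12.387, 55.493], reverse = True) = [62.8, 55.493, 12.387]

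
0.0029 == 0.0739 False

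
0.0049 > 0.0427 False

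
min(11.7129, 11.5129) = 11.5129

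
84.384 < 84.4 True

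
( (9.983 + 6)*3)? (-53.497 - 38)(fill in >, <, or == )>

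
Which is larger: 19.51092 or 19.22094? 19.51092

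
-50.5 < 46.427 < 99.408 True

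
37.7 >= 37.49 True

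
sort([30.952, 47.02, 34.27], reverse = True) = [47.02, 34.27, 30.952]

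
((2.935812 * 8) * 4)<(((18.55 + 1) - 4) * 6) False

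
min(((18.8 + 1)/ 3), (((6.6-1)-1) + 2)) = 6.6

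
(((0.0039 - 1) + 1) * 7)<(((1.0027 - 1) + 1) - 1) False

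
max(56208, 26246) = 56208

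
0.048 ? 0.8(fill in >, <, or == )<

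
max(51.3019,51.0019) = 51.3019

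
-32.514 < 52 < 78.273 True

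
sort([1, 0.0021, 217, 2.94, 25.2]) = [0.0021, 1, 2.94, 25.2, 217]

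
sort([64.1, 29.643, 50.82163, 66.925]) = [29.643, 50.82163, 64.1, 66.925]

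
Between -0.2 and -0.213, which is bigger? -0.2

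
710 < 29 False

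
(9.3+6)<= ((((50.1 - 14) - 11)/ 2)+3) True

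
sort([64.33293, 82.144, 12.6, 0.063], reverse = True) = [82.144, 64.33293, 12.6, 0.063]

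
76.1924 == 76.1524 False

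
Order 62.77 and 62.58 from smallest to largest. 62.58,62.77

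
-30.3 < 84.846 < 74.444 False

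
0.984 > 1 False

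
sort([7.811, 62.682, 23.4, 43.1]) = [7.811, 23.4, 43.1, 62.682]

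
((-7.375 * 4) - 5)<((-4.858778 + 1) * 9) False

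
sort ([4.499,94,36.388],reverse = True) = [94,36.388,4.499]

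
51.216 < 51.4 True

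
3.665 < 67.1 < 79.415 True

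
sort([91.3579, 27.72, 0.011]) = [0.011, 27.72, 91.3579]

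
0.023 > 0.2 False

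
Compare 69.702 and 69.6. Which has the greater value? 69.702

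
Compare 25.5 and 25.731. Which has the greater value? 25.731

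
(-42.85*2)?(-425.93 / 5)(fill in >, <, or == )<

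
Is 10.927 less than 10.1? No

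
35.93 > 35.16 True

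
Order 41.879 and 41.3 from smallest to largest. 41.3, 41.879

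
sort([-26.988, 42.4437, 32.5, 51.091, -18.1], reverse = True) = [51.091, 42.4437, 32.5, -18.1, -26.988]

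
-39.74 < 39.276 True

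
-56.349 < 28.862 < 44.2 True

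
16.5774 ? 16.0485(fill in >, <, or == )>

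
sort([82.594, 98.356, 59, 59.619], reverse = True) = [98.356, 82.594, 59.619, 59]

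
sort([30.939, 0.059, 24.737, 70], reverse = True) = [70, 30.939, 24.737, 0.059]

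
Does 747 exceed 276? Yes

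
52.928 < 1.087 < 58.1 False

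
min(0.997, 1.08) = 0.997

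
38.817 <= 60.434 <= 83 True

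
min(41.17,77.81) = 41.17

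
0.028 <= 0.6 True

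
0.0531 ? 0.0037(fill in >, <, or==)>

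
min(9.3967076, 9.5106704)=9.3967076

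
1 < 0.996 False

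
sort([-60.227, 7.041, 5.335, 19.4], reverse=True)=[19.4, 7.041, 5.335, -60.227]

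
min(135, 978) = 135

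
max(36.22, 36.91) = 36.91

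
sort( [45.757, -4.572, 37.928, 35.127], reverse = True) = [45.757, 37.928, 35.127, -4.572]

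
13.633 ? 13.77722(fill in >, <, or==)<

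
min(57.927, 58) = 57.927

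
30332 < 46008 True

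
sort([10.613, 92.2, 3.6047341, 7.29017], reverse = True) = [92.2, 10.613, 7.29017, 3.6047341]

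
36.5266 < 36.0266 False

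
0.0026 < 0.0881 True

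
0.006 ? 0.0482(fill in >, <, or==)<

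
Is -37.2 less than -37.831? No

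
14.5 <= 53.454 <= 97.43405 True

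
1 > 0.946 True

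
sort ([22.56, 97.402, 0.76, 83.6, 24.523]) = [0.76, 22.56, 24.523, 83.6, 97.402]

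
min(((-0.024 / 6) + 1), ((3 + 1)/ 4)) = 0.996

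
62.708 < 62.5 False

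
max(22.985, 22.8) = 22.985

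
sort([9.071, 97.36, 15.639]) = [9.071, 15.639, 97.36]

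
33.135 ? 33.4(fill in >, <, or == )<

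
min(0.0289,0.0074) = 0.0074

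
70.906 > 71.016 False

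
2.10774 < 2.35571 True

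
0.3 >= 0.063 True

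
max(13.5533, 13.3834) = 13.5533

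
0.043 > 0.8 False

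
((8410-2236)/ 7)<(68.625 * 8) False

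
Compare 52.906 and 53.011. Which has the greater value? 53.011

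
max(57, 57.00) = 57.00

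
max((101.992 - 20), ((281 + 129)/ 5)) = 82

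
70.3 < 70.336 True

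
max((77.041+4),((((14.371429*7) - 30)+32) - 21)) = 81.600003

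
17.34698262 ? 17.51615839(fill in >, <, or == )<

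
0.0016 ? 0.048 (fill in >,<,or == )<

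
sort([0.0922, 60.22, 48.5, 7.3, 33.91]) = [0.0922, 7.3, 33.91, 48.5, 60.22]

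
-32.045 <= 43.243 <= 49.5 True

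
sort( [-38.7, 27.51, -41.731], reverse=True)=[27.51, -38.7, -41.731]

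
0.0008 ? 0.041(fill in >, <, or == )<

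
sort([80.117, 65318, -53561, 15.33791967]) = [-53561, 15.33791967, 80.117, 65318]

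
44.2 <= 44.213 True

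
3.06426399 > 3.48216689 False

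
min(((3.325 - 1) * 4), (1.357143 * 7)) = 9.3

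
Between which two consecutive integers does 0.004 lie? 0 and 1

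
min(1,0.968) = 0.968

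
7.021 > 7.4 False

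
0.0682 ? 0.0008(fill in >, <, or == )>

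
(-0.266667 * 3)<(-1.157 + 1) True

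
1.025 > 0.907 True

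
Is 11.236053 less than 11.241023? Yes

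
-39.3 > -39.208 False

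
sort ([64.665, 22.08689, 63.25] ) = [22.08689, 63.25, 64.665]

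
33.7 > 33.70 False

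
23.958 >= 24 False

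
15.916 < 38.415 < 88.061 True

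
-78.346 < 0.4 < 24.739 True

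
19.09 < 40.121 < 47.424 True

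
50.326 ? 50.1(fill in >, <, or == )>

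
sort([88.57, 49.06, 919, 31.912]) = [31.912, 49.06, 88.57, 919]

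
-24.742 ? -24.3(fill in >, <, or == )<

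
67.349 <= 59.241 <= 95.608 False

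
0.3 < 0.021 False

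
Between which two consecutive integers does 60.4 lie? 60 and 61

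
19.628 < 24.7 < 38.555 True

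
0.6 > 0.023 True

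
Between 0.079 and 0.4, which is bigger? 0.4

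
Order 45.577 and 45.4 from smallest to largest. 45.4, 45.577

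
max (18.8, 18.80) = 18.80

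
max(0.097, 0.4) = 0.4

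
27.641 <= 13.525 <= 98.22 False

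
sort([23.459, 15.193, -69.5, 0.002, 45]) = [-69.5, 0.002, 15.193, 23.459, 45]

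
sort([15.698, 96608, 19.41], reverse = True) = [96608, 19.41, 15.698]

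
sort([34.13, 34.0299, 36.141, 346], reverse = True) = [346, 36.141, 34.13, 34.0299]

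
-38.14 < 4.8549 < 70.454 True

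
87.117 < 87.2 True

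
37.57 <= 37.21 False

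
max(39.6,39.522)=39.6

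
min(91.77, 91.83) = 91.77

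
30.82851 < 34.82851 True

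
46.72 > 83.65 False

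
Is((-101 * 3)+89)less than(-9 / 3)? Yes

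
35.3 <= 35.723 True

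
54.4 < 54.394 False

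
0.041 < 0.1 True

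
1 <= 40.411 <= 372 True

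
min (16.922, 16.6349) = 16.6349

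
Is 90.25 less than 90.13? No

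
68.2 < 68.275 True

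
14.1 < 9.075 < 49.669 False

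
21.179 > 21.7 False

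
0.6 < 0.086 False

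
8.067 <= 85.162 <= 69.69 False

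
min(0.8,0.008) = 0.008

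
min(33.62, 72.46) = 33.62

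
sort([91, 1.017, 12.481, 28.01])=[1.017, 12.481, 28.01, 91]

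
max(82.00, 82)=82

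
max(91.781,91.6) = 91.781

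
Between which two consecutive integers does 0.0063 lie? 0 and 1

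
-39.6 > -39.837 True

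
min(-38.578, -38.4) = -38.578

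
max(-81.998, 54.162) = 54.162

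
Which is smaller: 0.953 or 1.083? 0.953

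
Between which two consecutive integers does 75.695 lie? 75 and 76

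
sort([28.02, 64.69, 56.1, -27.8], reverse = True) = [64.69, 56.1, 28.02, -27.8]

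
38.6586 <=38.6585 False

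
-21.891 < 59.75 True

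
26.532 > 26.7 False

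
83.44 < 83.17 False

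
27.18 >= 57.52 False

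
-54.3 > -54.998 True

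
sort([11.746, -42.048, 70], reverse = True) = [70, 11.746, -42.048]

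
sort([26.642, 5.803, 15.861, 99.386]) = [5.803, 15.861, 26.642, 99.386]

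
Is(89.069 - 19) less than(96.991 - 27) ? No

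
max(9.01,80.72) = 80.72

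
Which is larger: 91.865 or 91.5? 91.865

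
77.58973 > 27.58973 True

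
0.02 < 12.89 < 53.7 True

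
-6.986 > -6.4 False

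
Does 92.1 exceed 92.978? No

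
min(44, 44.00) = 44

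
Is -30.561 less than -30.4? Yes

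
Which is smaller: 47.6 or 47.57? 47.57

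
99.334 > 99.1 True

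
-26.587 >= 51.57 False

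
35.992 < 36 True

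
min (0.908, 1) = 0.908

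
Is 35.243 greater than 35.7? No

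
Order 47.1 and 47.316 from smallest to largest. 47.1,47.316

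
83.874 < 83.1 False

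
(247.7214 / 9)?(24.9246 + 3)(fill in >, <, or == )<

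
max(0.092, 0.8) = 0.8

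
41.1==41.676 False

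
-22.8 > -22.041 False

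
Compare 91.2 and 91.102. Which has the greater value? 91.2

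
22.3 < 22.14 False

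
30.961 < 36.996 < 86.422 True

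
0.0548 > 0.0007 True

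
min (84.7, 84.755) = 84.7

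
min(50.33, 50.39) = 50.33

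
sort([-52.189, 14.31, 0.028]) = [-52.189, 0.028, 14.31]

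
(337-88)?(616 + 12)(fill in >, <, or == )<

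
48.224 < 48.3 True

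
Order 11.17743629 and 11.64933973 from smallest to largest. 11.17743629,11.64933973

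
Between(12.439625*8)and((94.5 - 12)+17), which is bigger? (12.439625*8)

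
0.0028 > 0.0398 False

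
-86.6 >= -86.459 False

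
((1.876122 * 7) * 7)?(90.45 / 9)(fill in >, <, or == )>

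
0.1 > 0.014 True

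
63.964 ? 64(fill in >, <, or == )<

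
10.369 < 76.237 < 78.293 True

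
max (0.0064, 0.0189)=0.0189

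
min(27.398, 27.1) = 27.1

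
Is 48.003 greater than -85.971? Yes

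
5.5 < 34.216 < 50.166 True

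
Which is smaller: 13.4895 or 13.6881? 13.4895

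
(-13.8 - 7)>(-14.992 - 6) True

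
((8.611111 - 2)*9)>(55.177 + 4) True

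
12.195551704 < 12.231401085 True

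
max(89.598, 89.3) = 89.598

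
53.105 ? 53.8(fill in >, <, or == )<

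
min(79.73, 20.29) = 20.29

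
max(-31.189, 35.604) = 35.604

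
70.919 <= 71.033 True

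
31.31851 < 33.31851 True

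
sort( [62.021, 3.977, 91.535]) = [3.977, 62.021, 91.535]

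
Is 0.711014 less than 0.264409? No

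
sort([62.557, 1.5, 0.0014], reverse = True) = [62.557, 1.5, 0.0014]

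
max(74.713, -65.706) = 74.713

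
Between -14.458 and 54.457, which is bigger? 54.457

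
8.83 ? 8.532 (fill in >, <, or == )>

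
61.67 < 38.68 False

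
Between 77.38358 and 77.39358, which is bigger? 77.39358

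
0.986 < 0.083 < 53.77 False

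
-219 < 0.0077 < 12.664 True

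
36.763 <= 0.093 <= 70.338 False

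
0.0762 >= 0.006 True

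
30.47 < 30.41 False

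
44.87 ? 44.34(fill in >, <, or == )>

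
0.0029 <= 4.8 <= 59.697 True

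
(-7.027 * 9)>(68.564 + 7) False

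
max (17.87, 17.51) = 17.87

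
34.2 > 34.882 False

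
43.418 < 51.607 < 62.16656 True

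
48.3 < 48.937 True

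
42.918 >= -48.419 True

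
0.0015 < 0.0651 True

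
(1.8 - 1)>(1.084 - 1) True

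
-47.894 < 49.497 True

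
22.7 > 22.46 True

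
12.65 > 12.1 True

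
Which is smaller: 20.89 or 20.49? 20.49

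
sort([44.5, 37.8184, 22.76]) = [22.76, 37.8184, 44.5]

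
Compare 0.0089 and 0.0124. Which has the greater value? 0.0124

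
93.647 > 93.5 True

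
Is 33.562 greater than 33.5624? No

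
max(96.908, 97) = 97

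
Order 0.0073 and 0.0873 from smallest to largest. 0.0073,0.0873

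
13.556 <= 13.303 False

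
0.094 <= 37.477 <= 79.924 True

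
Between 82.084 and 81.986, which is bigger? 82.084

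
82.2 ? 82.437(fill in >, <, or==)<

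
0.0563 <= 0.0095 False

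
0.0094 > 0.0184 False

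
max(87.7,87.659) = 87.7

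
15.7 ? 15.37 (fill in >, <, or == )>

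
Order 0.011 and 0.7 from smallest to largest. 0.011, 0.7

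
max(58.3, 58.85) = 58.85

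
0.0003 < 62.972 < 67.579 True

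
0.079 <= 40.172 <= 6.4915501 False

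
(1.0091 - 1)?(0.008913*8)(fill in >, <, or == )<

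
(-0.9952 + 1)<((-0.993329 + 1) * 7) True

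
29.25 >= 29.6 False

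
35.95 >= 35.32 True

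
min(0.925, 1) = 0.925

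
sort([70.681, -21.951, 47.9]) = [-21.951, 47.9, 70.681]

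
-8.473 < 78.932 True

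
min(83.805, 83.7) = 83.7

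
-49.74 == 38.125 False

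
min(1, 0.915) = 0.915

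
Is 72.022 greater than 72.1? No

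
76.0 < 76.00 False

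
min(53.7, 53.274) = 53.274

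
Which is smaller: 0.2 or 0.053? 0.053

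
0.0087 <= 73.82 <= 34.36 False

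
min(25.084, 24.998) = 24.998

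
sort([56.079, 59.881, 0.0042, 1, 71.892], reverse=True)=[71.892, 59.881, 56.079, 1, 0.0042]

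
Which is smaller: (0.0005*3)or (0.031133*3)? (0.0005*3)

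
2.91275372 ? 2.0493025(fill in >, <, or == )>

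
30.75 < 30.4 False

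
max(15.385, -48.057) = 15.385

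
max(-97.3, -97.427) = -97.3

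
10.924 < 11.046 True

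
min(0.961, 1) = 0.961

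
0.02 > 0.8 False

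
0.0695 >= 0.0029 True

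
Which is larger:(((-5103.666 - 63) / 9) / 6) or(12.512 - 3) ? (12.512 - 3)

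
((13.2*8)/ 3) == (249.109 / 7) False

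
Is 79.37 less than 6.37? No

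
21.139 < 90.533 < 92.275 True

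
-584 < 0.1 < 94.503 True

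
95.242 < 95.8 True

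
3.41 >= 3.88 False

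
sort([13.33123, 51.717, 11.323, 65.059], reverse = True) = [65.059, 51.717, 13.33123, 11.323]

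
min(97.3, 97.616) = 97.3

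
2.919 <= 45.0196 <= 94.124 True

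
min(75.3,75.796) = 75.3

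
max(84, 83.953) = 84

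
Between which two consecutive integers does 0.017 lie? 0 and 1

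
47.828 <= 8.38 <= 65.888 False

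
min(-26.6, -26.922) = -26.922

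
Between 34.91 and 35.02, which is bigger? 35.02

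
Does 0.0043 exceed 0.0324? No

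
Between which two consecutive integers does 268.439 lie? 268 and 269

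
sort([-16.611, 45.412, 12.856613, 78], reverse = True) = [78, 45.412, 12.856613, -16.611]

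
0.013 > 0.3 False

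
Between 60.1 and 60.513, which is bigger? 60.513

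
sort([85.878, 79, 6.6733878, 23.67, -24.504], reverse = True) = [85.878, 79, 23.67, 6.6733878, -24.504]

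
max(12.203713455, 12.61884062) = 12.61884062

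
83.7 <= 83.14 False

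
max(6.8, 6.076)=6.8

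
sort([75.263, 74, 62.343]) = [62.343, 74, 75.263]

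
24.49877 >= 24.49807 True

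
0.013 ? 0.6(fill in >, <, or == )<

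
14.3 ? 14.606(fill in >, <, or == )<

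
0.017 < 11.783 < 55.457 True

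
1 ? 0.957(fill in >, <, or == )>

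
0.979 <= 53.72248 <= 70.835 True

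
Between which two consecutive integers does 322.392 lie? 322 and 323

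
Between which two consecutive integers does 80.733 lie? 80 and 81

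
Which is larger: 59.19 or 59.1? 59.19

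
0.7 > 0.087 True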